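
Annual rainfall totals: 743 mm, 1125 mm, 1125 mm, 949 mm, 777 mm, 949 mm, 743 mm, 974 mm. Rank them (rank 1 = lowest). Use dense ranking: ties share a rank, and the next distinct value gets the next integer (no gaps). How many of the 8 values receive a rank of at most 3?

5

Sorted (ascending): 743, 743, 777, 949, 949, 974, 1125, 1125
The 2 values of 743 share dense rank 1.
The 2 values of 949 share dense rank 3.
The 2 values of 1125 share dense rank 5.
Remaining distinct values take the next consecutive integers.
Ranks ≤ 3: {1, 1, 2, 3, 3} → 5 values.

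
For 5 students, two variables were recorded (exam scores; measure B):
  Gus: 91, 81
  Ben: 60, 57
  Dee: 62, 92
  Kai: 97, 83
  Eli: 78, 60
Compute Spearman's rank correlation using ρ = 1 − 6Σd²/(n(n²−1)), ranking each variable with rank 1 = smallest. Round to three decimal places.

Ranks of variable 1: 4, 1, 2, 5, 3
Ranks of variable 2: 3, 1, 5, 4, 2
d = r₁ − r₂: 1, 0, -3, 1, 1
d²: 1, 0, 9, 1, 1; Σd² = 12
ρ = 1 − 6·12/(5·24) = 1 − 72/120 = 0.400

0.400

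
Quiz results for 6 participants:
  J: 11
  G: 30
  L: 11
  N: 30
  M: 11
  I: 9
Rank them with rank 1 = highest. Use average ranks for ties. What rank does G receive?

1.5

Sorted (descending): 30, 30, 11, 11, 11, 9
The 2 values of 30 occupy positions 1–2 → average rank (1+2)/2 = 1.5.
The 3 values of 11 occupy positions 3–5 → average rank 4.
G has value 30 → rank 1.5.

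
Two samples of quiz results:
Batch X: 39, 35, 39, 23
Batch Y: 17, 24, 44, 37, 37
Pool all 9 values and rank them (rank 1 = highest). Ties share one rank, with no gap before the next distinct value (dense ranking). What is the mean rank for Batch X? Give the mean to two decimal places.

Sorted (descending): 44, 39, 39, 37, 37, 35, 24, 23, 17
The 2 values of 39 share dense rank 2.
The 2 values of 37 share dense rank 3.
Remaining distinct values take the next consecutive integers.
Batch X values → pooled ranks: 39→2, 35→4, 39→2, 23→6
Mean rank = (2 + 4 + 2 + 6) / 4 = 3.50

3.50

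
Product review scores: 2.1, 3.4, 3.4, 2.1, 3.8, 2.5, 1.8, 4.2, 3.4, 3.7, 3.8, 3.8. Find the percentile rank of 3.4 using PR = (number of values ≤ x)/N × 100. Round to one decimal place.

N = 12.
Strictly below 3.4: 4. Equal to 3.4: 3.
PR = 7/12 × 100 = 58.3

58.3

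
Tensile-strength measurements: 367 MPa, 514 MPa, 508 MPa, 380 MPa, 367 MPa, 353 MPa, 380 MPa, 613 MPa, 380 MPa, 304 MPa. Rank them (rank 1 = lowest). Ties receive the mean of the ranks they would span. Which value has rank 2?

353

Sorted (ascending): 304, 353, 367, 367, 380, 380, 380, 508, 514, 613
The 2 values of 367 occupy positions 3–4 → average rank (3+4)/2 = 3.5.
The 3 values of 380 occupy positions 5–7 → average rank 6.
Rank 2 → value 353.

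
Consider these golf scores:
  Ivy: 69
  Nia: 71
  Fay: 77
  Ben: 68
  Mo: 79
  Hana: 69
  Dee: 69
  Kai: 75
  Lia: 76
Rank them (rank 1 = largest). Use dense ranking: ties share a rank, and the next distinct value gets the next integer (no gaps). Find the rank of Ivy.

Sorted (descending): 79, 77, 76, 75, 71, 69, 69, 69, 68
The 3 values of 69 share dense rank 6.
Remaining distinct values take the next consecutive integers.
Ivy has value 69 → rank 6.

6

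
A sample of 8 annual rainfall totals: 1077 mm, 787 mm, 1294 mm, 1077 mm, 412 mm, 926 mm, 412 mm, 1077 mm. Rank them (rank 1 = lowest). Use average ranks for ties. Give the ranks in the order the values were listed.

Sorted (ascending): 412, 412, 787, 926, 1077, 1077, 1077, 1294
The 2 values of 412 occupy positions 1–2 → average rank (1+2)/2 = 1.5.
The 3 values of 1077 occupy positions 5–7 → average rank 6.

6, 3, 8, 6, 1.5, 4, 1.5, 6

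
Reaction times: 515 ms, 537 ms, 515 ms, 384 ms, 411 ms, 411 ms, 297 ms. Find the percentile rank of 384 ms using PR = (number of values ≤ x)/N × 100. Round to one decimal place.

N = 7.
Strictly below 384: 1. Equal to 384: 1.
PR = 2/7 × 100 = 28.6

28.6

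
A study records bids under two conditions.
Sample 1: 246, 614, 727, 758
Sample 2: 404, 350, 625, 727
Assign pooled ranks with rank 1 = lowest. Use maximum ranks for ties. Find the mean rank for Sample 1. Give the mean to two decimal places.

Sorted (ascending): 246, 350, 404, 614, 625, 727, 727, 758
The 2 values of 727 occupy positions 6–7 → each gets rank 7.
Sample 1 values → pooled ranks: 246→1, 614→4, 727→7, 758→8
Mean rank = (1 + 4 + 7 + 8) / 4 = 5.00

5.00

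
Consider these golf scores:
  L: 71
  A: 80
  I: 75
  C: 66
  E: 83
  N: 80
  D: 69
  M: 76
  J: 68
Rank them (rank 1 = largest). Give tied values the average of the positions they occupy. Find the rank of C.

Sorted (descending): 83, 80, 80, 76, 75, 71, 69, 68, 66
The 2 values of 80 occupy positions 2–3 → average rank (2+3)/2 = 2.5.
C has value 66 → rank 9.

9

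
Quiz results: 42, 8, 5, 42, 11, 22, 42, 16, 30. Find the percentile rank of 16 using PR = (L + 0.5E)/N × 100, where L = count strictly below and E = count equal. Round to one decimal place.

38.9

N = 9.
Strictly below 16: 3. Equal to 16: 1.
PR = (3 + 0.5·1)/9 × 100 = 38.9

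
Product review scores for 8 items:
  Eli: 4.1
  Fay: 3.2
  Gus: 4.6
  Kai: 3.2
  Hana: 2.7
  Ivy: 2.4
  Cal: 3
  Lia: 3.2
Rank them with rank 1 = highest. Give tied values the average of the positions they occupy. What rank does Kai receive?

4

Sorted (descending): 4.6, 4.1, 3.2, 3.2, 3.2, 3, 2.7, 2.4
The 3 values of 3.2 occupy positions 3–5 → average rank 4.
Kai has value 3.2 → rank 4.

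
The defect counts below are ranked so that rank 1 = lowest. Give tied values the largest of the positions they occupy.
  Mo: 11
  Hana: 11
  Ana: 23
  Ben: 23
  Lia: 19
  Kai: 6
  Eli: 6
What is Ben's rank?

Sorted (ascending): 6, 6, 11, 11, 19, 23, 23
The 2 values of 6 occupy positions 1–2 → each gets rank 2.
The 2 values of 11 occupy positions 3–4 → each gets rank 4.
The 2 values of 23 occupy positions 6–7 → each gets rank 7.
Ben has value 23 → rank 7.

7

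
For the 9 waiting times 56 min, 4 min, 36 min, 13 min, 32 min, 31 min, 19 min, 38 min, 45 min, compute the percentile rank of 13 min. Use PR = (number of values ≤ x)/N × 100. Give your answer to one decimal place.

N = 9.
Strictly below 13: 1. Equal to 13: 1.
PR = 2/9 × 100 = 22.2

22.2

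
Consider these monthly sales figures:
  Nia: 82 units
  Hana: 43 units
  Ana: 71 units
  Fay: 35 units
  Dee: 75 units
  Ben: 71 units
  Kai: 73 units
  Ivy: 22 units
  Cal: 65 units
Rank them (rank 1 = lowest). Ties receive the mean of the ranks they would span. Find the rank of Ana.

5.5

Sorted (ascending): 22, 35, 43, 65, 71, 71, 73, 75, 82
The 2 values of 71 occupy positions 5–6 → average rank (5+6)/2 = 5.5.
Ana has value 71 units → rank 5.5.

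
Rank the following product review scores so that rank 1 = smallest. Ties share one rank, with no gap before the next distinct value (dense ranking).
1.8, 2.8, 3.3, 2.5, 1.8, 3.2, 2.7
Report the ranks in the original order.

Sorted (ascending): 1.8, 1.8, 2.5, 2.7, 2.8, 3.2, 3.3
The 2 values of 1.8 share dense rank 1.
Remaining distinct values take the next consecutive integers.

1, 4, 6, 2, 1, 5, 3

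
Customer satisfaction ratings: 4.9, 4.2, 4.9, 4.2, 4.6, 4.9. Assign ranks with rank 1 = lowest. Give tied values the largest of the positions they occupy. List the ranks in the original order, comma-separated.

6, 2, 6, 2, 3, 6

Sorted (ascending): 4.2, 4.2, 4.6, 4.9, 4.9, 4.9
The 2 values of 4.2 occupy positions 1–2 → each gets rank 2.
The 3 values of 4.9 occupy positions 4–6 → each gets rank 6.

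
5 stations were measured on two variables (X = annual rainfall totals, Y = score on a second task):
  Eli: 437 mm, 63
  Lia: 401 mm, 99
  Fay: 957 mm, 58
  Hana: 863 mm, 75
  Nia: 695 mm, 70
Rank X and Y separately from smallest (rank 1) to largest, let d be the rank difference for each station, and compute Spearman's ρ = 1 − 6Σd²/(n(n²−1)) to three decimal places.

-0.600

Ranks of variable 1: 2, 1, 5, 4, 3
Ranks of variable 2: 2, 5, 1, 4, 3
d = r₁ − r₂: 0, -4, 4, 0, 0
d²: 0, 16, 16, 0, 0; Σd² = 32
ρ = 1 − 6·32/(5·24) = 1 − 192/120 = -0.600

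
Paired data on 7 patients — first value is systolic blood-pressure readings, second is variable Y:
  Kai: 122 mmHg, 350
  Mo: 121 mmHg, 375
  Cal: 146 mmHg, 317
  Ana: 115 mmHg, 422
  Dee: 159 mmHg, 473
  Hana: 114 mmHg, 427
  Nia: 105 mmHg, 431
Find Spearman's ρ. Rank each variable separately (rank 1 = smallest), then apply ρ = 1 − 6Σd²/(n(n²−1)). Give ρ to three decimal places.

Ranks of variable 1: 5, 4, 6, 3, 7, 2, 1
Ranks of variable 2: 2, 3, 1, 4, 7, 5, 6
d = r₁ − r₂: 3, 1, 5, -1, 0, -3, -5
d²: 9, 1, 25, 1, 0, 9, 25; Σd² = 70
ρ = 1 − 6·70/(7·48) = 1 − 420/336 = -0.250

-0.250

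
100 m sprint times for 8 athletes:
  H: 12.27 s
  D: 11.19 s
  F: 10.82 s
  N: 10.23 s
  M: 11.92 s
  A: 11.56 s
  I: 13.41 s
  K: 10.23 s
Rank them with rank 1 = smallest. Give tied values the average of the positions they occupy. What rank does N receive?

1.5

Sorted (ascending): 10.23, 10.23, 10.82, 11.19, 11.56, 11.92, 12.27, 13.41
The 2 values of 10.23 occupy positions 1–2 → average rank (1+2)/2 = 1.5.
N has value 10.23 s → rank 1.5.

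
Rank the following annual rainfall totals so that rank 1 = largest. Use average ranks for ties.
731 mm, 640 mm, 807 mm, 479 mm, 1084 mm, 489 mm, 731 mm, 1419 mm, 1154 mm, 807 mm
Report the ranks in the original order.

6.5, 8, 4.5, 10, 3, 9, 6.5, 1, 2, 4.5

Sorted (descending): 1419, 1154, 1084, 807, 807, 731, 731, 640, 489, 479
The 2 values of 807 occupy positions 4–5 → average rank (4+5)/2 = 4.5.
The 2 values of 731 occupy positions 6–7 → average rank (6+7)/2 = 6.5.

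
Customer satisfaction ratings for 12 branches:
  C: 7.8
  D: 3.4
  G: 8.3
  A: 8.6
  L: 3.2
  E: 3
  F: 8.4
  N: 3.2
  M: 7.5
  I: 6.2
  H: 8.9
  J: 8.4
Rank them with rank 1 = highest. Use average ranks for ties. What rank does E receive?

12

Sorted (descending): 8.9, 8.6, 8.4, 8.4, 8.3, 7.8, 7.5, 6.2, 3.4, 3.2, 3.2, 3
The 2 values of 8.4 occupy positions 3–4 → average rank (3+4)/2 = 3.5.
The 2 values of 3.2 occupy positions 10–11 → average rank (10+11)/2 = 10.5.
E has value 3 → rank 12.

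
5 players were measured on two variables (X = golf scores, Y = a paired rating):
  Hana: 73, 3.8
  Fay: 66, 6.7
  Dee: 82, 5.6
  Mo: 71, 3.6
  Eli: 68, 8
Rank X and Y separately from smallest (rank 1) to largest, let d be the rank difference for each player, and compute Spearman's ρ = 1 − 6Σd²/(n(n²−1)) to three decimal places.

-0.500

Ranks of variable 1: 4, 1, 5, 3, 2
Ranks of variable 2: 2, 4, 3, 1, 5
d = r₁ − r₂: 2, -3, 2, 2, -3
d²: 4, 9, 4, 4, 9; Σd² = 30
ρ = 1 − 6·30/(5·24) = 1 − 180/120 = -0.500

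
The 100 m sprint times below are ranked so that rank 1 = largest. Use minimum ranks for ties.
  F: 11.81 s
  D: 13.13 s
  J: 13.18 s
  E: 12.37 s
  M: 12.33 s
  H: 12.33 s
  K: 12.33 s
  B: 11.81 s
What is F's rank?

7

Sorted (descending): 13.18, 13.13, 12.37, 12.33, 12.33, 12.33, 11.81, 11.81
The 3 values of 12.33 occupy positions 4–6 → each gets rank 4.
The 2 values of 11.81 occupy positions 7–8 → each gets rank 7.
F has value 11.81 s → rank 7.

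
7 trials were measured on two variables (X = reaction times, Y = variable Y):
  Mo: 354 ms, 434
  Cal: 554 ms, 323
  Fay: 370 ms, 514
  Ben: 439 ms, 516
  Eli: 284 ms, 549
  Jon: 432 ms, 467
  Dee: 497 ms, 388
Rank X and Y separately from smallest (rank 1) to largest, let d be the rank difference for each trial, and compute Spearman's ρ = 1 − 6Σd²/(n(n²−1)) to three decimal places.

-0.679

Ranks of variable 1: 2, 7, 3, 5, 1, 4, 6
Ranks of variable 2: 3, 1, 5, 6, 7, 4, 2
d = r₁ − r₂: -1, 6, -2, -1, -6, 0, 4
d²: 1, 36, 4, 1, 36, 0, 16; Σd² = 94
ρ = 1 − 6·94/(7·48) = 1 − 564/336 = -0.679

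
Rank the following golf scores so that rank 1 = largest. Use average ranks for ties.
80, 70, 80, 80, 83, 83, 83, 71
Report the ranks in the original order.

Sorted (descending): 83, 83, 83, 80, 80, 80, 71, 70
The 3 values of 83 occupy positions 1–3 → average rank 2.
The 3 values of 80 occupy positions 4–6 → average rank 5.

5, 8, 5, 5, 2, 2, 2, 7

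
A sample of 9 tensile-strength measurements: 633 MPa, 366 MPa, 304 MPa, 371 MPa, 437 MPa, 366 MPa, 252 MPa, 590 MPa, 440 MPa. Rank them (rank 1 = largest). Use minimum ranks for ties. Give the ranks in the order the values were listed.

Sorted (descending): 633, 590, 440, 437, 371, 366, 366, 304, 252
The 2 values of 366 occupy positions 6–7 → each gets rank 6.

1, 6, 8, 5, 4, 6, 9, 2, 3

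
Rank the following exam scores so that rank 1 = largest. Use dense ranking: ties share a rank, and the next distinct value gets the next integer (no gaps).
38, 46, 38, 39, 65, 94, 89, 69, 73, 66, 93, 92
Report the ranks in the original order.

11, 9, 11, 10, 8, 1, 4, 6, 5, 7, 2, 3

Sorted (descending): 94, 93, 92, 89, 73, 69, 66, 65, 46, 39, 38, 38
The 2 values of 38 share dense rank 11.
Remaining distinct values take the next consecutive integers.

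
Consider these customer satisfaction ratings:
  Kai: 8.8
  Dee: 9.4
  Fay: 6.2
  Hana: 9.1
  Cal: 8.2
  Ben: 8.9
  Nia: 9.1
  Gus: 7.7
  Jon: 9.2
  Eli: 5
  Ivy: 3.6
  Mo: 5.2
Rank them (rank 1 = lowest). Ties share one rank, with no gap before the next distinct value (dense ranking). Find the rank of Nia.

9

Sorted (ascending): 3.6, 5, 5.2, 6.2, 7.7, 8.2, 8.8, 8.9, 9.1, 9.1, 9.2, 9.4
The 2 values of 9.1 share dense rank 9.
Remaining distinct values take the next consecutive integers.
Nia has value 9.1 → rank 9.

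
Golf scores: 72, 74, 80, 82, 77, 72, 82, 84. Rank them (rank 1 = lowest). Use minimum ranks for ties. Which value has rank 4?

Sorted (ascending): 72, 72, 74, 77, 80, 82, 82, 84
The 2 values of 72 occupy positions 1–2 → each gets rank 1.
The 2 values of 82 occupy positions 6–7 → each gets rank 6.
Rank 4 → value 77.

77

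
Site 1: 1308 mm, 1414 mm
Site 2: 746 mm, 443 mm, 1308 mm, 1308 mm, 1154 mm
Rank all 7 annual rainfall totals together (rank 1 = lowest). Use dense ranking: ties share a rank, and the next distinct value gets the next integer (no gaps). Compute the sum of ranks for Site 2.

14

Sorted (ascending): 443, 746, 1154, 1308, 1308, 1308, 1414
The 3 values of 1308 share dense rank 4.
Remaining distinct values take the next consecutive integers.
Site 2 values → pooled ranks: 746→2, 443→1, 1308→4, 1308→4, 1154→3
Rank sum = 2 + 1 + 4 + 4 + 3 = 14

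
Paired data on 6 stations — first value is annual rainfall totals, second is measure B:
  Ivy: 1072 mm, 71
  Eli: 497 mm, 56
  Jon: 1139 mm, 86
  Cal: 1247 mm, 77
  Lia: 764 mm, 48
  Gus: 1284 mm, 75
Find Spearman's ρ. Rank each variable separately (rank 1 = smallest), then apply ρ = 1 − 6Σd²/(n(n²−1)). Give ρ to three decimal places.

0.714

Ranks of variable 1: 3, 1, 4, 5, 2, 6
Ranks of variable 2: 3, 2, 6, 5, 1, 4
d = r₁ − r₂: 0, -1, -2, 0, 1, 2
d²: 0, 1, 4, 0, 1, 4; Σd² = 10
ρ = 1 − 6·10/(6·35) = 1 − 60/210 = 0.714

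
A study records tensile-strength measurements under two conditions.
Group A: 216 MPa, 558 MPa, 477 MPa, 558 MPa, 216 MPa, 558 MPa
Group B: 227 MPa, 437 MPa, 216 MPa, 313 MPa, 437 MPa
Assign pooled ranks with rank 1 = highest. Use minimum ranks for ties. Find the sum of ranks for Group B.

Sorted (descending): 558, 558, 558, 477, 437, 437, 313, 227, 216, 216, 216
The 3 values of 558 occupy positions 1–3 → each gets rank 1.
The 2 values of 437 occupy positions 5–6 → each gets rank 5.
The 3 values of 216 occupy positions 9–11 → each gets rank 9.
Group B values → pooled ranks: 227→8, 437→5, 216→9, 313→7, 437→5
Rank sum = 8 + 5 + 9 + 7 + 5 = 34

34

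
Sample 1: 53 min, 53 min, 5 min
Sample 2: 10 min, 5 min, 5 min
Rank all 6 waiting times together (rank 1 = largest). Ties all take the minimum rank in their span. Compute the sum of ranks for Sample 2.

Sorted (descending): 53, 53, 10, 5, 5, 5
The 2 values of 53 occupy positions 1–2 → each gets rank 1.
The 3 values of 5 occupy positions 4–6 → each gets rank 4.
Sample 2 values → pooled ranks: 10→3, 5→4, 5→4
Rank sum = 3 + 4 + 4 = 11

11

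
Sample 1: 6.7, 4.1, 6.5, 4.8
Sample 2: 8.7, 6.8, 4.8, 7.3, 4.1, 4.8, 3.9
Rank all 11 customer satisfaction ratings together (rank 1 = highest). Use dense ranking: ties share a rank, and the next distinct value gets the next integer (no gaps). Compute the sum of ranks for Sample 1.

Sorted (descending): 8.7, 7.3, 6.8, 6.7, 6.5, 4.8, 4.8, 4.8, 4.1, 4.1, 3.9
The 3 values of 4.8 share dense rank 6.
The 2 values of 4.1 share dense rank 7.
Remaining distinct values take the next consecutive integers.
Sample 1 values → pooled ranks: 6.7→4, 4.1→7, 6.5→5, 4.8→6
Rank sum = 4 + 7 + 5 + 6 = 22

22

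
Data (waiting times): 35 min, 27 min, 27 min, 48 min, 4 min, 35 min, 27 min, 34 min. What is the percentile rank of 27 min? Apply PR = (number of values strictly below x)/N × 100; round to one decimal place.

12.5

N = 8.
Strictly below 27: 1. Equal to 27: 3.
PR = 1/8 × 100 = 12.5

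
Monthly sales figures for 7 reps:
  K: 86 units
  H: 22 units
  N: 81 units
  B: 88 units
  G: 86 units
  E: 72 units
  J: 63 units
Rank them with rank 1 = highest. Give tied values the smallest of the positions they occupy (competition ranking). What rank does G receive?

2

Sorted (descending): 88, 86, 86, 81, 72, 63, 22
The 2 values of 86 occupy positions 2–3 → each gets rank 2.
G has value 86 units → rank 2.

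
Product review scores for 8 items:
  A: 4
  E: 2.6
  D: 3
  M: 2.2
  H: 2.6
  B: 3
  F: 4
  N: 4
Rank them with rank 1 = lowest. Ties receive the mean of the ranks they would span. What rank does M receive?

1

Sorted (ascending): 2.2, 2.6, 2.6, 3, 3, 4, 4, 4
The 2 values of 2.6 occupy positions 2–3 → average rank (2+3)/2 = 2.5.
The 2 values of 3 occupy positions 4–5 → average rank (4+5)/2 = 4.5.
The 3 values of 4 occupy positions 6–8 → average rank 7.
M has value 2.2 → rank 1.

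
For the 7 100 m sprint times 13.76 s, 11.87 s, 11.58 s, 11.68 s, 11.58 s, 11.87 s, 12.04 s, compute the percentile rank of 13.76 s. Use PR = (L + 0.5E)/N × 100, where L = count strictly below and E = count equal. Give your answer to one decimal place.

92.9

N = 7.
Strictly below 13.76: 6. Equal to 13.76: 1.
PR = (6 + 0.5·1)/7 × 100 = 92.9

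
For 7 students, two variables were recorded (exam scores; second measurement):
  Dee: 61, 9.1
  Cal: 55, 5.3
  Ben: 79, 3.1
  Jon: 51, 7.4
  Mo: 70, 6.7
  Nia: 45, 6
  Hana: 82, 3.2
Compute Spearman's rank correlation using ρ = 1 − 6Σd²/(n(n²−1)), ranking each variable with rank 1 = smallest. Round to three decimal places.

Ranks of variable 1: 4, 3, 6, 2, 5, 1, 7
Ranks of variable 2: 7, 3, 1, 6, 5, 4, 2
d = r₁ − r₂: -3, 0, 5, -4, 0, -3, 5
d²: 9, 0, 25, 16, 0, 9, 25; Σd² = 84
ρ = 1 − 6·84/(7·48) = 1 − 504/336 = -0.500

-0.500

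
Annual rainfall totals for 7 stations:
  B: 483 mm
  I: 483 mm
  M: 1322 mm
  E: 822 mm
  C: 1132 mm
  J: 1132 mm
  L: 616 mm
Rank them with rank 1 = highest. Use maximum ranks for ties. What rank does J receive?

3

Sorted (descending): 1322, 1132, 1132, 822, 616, 483, 483
The 2 values of 1132 occupy positions 2–3 → each gets rank 3.
The 2 values of 483 occupy positions 6–7 → each gets rank 7.
J has value 1132 mm → rank 3.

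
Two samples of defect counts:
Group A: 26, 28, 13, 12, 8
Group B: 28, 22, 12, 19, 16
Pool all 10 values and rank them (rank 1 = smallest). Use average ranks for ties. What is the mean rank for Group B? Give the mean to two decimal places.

6.00

Sorted (ascending): 8, 12, 12, 13, 16, 19, 22, 26, 28, 28
The 2 values of 12 occupy positions 2–3 → average rank (2+3)/2 = 2.5.
The 2 values of 28 occupy positions 9–10 → average rank (9+10)/2 = 9.5.
Group B values → pooled ranks: 28→9.5, 22→7, 12→2.5, 19→6, 16→5
Mean rank = (9.5 + 7 + 2.5 + 6 + 5) / 5 = 6.00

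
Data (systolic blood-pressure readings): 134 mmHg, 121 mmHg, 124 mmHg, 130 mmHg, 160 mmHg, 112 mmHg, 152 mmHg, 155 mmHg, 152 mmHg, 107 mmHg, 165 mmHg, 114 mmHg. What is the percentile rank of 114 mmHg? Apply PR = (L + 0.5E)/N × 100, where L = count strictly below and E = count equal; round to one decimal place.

N = 12.
Strictly below 114: 2. Equal to 114: 1.
PR = (2 + 0.5·1)/12 × 100 = 20.8

20.8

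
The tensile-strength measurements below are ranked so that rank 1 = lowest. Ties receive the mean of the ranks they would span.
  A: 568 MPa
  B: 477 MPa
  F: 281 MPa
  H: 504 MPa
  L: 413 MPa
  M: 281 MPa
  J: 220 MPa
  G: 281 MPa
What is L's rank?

Sorted (ascending): 220, 281, 281, 281, 413, 477, 504, 568
The 3 values of 281 occupy positions 2–4 → average rank 3.
L has value 413 MPa → rank 5.

5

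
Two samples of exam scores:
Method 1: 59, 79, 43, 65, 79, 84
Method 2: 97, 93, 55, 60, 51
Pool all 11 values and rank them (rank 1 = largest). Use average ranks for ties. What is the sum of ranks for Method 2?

29

Sorted (descending): 97, 93, 84, 79, 79, 65, 60, 59, 55, 51, 43
The 2 values of 79 occupy positions 4–5 → average rank (4+5)/2 = 4.5.
Method 2 values → pooled ranks: 97→1, 93→2, 55→9, 60→7, 51→10
Rank sum = 1 + 2 + 9 + 7 + 10 = 29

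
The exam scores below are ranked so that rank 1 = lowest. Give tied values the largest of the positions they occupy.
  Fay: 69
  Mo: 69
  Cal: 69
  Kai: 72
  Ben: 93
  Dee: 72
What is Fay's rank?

3

Sorted (ascending): 69, 69, 69, 72, 72, 93
The 3 values of 69 occupy positions 1–3 → each gets rank 3.
The 2 values of 72 occupy positions 4–5 → each gets rank 5.
Fay has value 69 → rank 3.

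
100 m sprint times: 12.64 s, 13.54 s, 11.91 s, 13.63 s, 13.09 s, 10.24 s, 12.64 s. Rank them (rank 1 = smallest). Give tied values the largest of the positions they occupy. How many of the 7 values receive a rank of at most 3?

Sorted (ascending): 10.24, 11.91, 12.64, 12.64, 13.09, 13.54, 13.63
The 2 values of 12.64 occupy positions 3–4 → each gets rank 4.
Ranks ≤ 3: {1, 2} → 2 values.

2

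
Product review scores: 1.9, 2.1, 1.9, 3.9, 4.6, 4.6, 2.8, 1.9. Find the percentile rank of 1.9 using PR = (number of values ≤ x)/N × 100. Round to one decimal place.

37.5

N = 8.
Strictly below 1.9: 0. Equal to 1.9: 3.
PR = 3/8 × 100 = 37.5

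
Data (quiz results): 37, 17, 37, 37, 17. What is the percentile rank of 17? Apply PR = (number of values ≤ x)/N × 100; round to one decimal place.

N = 5.
Strictly below 17: 0. Equal to 17: 2.
PR = 2/5 × 100 = 40.0

40.0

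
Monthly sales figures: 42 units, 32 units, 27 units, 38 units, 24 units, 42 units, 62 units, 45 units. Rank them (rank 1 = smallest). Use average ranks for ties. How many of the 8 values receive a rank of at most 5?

Sorted (ascending): 24, 27, 32, 38, 42, 42, 45, 62
The 2 values of 42 occupy positions 5–6 → average rank (5+6)/2 = 5.5.
Ranks ≤ 5: {1, 2, 3, 4} → 4 values.

4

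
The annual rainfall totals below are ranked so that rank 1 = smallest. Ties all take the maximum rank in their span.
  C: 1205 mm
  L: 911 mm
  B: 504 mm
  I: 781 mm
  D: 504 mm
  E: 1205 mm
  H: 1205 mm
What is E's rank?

7

Sorted (ascending): 504, 504, 781, 911, 1205, 1205, 1205
The 2 values of 504 occupy positions 1–2 → each gets rank 2.
The 3 values of 1205 occupy positions 5–7 → each gets rank 7.
E has value 1205 mm → rank 7.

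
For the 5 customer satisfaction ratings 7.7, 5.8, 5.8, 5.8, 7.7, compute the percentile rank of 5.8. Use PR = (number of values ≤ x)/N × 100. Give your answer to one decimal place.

N = 5.
Strictly below 5.8: 0. Equal to 5.8: 3.
PR = 3/5 × 100 = 60.0

60.0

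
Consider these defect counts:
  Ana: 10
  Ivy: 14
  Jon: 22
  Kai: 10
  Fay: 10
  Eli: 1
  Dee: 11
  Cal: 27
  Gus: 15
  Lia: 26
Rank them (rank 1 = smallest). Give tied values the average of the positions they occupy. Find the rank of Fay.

Sorted (ascending): 1, 10, 10, 10, 11, 14, 15, 22, 26, 27
The 3 values of 10 occupy positions 2–4 → average rank 3.
Fay has value 10 → rank 3.

3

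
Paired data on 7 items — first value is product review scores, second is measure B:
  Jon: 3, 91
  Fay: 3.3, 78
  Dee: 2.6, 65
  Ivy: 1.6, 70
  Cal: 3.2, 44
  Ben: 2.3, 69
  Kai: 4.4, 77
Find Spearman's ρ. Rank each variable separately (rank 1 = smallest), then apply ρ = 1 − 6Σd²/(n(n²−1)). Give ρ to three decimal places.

0.286

Ranks of variable 1: 4, 6, 3, 1, 5, 2, 7
Ranks of variable 2: 7, 6, 2, 4, 1, 3, 5
d = r₁ − r₂: -3, 0, 1, -3, 4, -1, 2
d²: 9, 0, 1, 9, 16, 1, 4; Σd² = 40
ρ = 1 − 6·40/(7·48) = 1 − 240/336 = 0.286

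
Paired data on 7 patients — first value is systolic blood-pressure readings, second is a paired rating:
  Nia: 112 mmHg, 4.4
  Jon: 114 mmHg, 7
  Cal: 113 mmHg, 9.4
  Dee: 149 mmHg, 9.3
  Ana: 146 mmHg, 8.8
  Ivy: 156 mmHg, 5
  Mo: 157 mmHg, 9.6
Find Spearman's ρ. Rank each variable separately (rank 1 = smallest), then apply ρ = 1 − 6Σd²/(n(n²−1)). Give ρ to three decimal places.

Ranks of variable 1: 1, 3, 2, 5, 4, 6, 7
Ranks of variable 2: 1, 3, 6, 5, 4, 2, 7
d = r₁ − r₂: 0, 0, -4, 0, 0, 4, 0
d²: 0, 0, 16, 0, 0, 16, 0; Σd² = 32
ρ = 1 − 6·32/(7·48) = 1 − 192/336 = 0.429

0.429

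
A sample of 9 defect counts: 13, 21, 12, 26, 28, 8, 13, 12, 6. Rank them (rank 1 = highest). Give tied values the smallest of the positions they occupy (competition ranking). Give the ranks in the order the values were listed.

Sorted (descending): 28, 26, 21, 13, 13, 12, 12, 8, 6
The 2 values of 13 occupy positions 4–5 → each gets rank 4.
The 2 values of 12 occupy positions 6–7 → each gets rank 6.

4, 3, 6, 2, 1, 8, 4, 6, 9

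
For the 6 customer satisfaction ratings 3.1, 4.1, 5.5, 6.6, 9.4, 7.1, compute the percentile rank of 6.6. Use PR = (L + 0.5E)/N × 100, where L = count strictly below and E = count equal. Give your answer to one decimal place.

N = 6.
Strictly below 6.6: 3. Equal to 6.6: 1.
PR = (3 + 0.5·1)/6 × 100 = 58.3

58.3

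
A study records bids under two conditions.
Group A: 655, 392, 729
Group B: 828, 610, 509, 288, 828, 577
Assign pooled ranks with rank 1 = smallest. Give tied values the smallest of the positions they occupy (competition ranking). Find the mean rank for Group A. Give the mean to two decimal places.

5.00

Sorted (ascending): 288, 392, 509, 577, 610, 655, 729, 828, 828
The 2 values of 828 occupy positions 8–9 → each gets rank 8.
Group A values → pooled ranks: 655→6, 392→2, 729→7
Mean rank = (6 + 2 + 7) / 3 = 5.00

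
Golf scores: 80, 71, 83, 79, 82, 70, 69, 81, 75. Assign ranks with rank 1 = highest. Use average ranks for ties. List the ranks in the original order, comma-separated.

Sorted (descending): 83, 82, 81, 80, 79, 75, 71, 70, 69
No ties — each value takes its position as its rank.

4, 7, 1, 5, 2, 8, 9, 3, 6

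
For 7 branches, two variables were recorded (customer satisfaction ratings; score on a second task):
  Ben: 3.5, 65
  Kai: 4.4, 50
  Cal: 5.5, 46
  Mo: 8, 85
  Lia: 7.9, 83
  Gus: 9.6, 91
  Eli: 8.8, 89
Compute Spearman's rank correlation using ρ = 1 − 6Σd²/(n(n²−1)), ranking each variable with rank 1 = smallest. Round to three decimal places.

Ranks of variable 1: 1, 2, 3, 5, 4, 7, 6
Ranks of variable 2: 3, 2, 1, 5, 4, 7, 6
d = r₁ − r₂: -2, 0, 2, 0, 0, 0, 0
d²: 4, 0, 4, 0, 0, 0, 0; Σd² = 8
ρ = 1 − 6·8/(7·48) = 1 − 48/336 = 0.857

0.857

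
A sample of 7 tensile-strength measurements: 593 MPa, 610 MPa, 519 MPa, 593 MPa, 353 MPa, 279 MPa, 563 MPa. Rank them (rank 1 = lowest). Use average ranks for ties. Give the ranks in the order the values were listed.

Sorted (ascending): 279, 353, 519, 563, 593, 593, 610
The 2 values of 593 occupy positions 5–6 → average rank (5+6)/2 = 5.5.

5.5, 7, 3, 5.5, 2, 1, 4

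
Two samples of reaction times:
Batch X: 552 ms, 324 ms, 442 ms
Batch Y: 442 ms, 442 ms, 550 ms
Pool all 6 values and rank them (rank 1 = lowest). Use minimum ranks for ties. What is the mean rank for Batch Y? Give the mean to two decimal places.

3.00

Sorted (ascending): 324, 442, 442, 442, 550, 552
The 3 values of 442 occupy positions 2–4 → each gets rank 2.
Batch Y values → pooled ranks: 442→2, 442→2, 550→5
Mean rank = (2 + 2 + 5) / 3 = 3.00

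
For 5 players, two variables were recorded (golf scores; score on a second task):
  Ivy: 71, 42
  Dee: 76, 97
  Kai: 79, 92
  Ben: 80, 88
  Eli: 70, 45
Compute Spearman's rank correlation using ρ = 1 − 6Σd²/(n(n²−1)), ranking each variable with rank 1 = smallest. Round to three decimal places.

0.500

Ranks of variable 1: 2, 3, 4, 5, 1
Ranks of variable 2: 1, 5, 4, 3, 2
d = r₁ − r₂: 1, -2, 0, 2, -1
d²: 1, 4, 0, 4, 1; Σd² = 10
ρ = 1 − 6·10/(5·24) = 1 − 60/120 = 0.500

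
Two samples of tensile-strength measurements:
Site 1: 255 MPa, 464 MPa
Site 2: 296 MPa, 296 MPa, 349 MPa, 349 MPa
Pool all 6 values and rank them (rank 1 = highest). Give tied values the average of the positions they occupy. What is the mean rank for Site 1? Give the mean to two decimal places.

3.50

Sorted (descending): 464, 349, 349, 296, 296, 255
The 2 values of 349 occupy positions 2–3 → average rank (2+3)/2 = 2.5.
The 2 values of 296 occupy positions 4–5 → average rank (4+5)/2 = 4.5.
Site 1 values → pooled ranks: 255→6, 464→1
Mean rank = (6 + 1) / 2 = 3.50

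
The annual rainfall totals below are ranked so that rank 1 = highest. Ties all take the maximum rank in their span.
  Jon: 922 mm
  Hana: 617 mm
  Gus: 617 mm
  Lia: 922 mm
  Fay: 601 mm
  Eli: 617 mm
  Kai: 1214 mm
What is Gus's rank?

6

Sorted (descending): 1214, 922, 922, 617, 617, 617, 601
The 2 values of 922 occupy positions 2–3 → each gets rank 3.
The 3 values of 617 occupy positions 4–6 → each gets rank 6.
Gus has value 617 mm → rank 6.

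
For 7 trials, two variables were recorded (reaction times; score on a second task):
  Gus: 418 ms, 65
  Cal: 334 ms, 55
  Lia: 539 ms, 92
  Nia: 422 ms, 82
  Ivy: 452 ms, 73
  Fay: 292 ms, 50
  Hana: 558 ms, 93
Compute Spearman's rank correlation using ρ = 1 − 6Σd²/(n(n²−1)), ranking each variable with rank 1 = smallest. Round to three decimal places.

0.964

Ranks of variable 1: 3, 2, 6, 4, 5, 1, 7
Ranks of variable 2: 3, 2, 6, 5, 4, 1, 7
d = r₁ − r₂: 0, 0, 0, -1, 1, 0, 0
d²: 0, 0, 0, 1, 1, 0, 0; Σd² = 2
ρ = 1 − 6·2/(7·48) = 1 − 12/336 = 0.964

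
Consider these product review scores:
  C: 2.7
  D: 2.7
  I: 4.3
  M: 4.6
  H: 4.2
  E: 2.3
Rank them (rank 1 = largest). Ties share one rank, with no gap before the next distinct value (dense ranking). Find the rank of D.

4

Sorted (descending): 4.6, 4.3, 4.2, 2.7, 2.7, 2.3
The 2 values of 2.7 share dense rank 4.
Remaining distinct values take the next consecutive integers.
D has value 2.7 → rank 4.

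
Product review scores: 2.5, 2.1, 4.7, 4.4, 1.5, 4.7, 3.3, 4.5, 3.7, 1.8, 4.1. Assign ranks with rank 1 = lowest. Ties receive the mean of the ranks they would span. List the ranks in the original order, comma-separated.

Sorted (ascending): 1.5, 1.8, 2.1, 2.5, 3.3, 3.7, 4.1, 4.4, 4.5, 4.7, 4.7
The 2 values of 4.7 occupy positions 10–11 → average rank (10+11)/2 = 10.5.

4, 3, 10.5, 8, 1, 10.5, 5, 9, 6, 2, 7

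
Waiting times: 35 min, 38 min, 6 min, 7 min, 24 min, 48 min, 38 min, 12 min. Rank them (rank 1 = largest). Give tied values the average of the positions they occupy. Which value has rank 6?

12

Sorted (descending): 48, 38, 38, 35, 24, 12, 7, 6
The 2 values of 38 occupy positions 2–3 → average rank (2+3)/2 = 2.5.
Rank 6 → value 12.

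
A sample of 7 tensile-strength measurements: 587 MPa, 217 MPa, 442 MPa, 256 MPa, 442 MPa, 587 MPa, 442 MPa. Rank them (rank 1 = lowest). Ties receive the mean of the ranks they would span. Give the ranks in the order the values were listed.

Sorted (ascending): 217, 256, 442, 442, 442, 587, 587
The 3 values of 442 occupy positions 3–5 → average rank 4.
The 2 values of 587 occupy positions 6–7 → average rank (6+7)/2 = 6.5.

6.5, 1, 4, 2, 4, 6.5, 4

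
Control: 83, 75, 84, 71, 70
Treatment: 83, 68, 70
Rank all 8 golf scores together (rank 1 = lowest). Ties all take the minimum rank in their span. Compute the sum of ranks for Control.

25

Sorted (ascending): 68, 70, 70, 71, 75, 83, 83, 84
The 2 values of 70 occupy positions 2–3 → each gets rank 2.
The 2 values of 83 occupy positions 6–7 → each gets rank 6.
Control values → pooled ranks: 83→6, 75→5, 84→8, 71→4, 70→2
Rank sum = 6 + 5 + 8 + 4 + 2 = 25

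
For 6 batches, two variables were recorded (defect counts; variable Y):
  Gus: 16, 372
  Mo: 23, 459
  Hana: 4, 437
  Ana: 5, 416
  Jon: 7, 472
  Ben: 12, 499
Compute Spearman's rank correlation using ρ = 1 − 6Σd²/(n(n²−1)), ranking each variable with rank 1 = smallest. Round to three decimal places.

0.086

Ranks of variable 1: 5, 6, 1, 2, 3, 4
Ranks of variable 2: 1, 4, 3, 2, 5, 6
d = r₁ − r₂: 4, 2, -2, 0, -2, -2
d²: 16, 4, 4, 0, 4, 4; Σd² = 32
ρ = 1 − 6·32/(6·35) = 1 − 192/210 = 0.086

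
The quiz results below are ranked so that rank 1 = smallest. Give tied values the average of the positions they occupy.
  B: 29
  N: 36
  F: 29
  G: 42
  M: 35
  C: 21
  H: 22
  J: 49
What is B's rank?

Sorted (ascending): 21, 22, 29, 29, 35, 36, 42, 49
The 2 values of 29 occupy positions 3–4 → average rank (3+4)/2 = 3.5.
B has value 29 → rank 3.5.

3.5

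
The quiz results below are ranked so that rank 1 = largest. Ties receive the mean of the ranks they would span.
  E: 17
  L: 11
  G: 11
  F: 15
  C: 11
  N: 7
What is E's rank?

1

Sorted (descending): 17, 15, 11, 11, 11, 7
The 3 values of 11 occupy positions 3–5 → average rank 4.
E has value 17 → rank 1.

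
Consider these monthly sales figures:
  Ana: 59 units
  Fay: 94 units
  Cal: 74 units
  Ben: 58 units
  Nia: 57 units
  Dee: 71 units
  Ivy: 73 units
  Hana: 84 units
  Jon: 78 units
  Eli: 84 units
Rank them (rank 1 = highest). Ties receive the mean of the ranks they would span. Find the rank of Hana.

2.5

Sorted (descending): 94, 84, 84, 78, 74, 73, 71, 59, 58, 57
The 2 values of 84 occupy positions 2–3 → average rank (2+3)/2 = 2.5.
Hana has value 84 units → rank 2.5.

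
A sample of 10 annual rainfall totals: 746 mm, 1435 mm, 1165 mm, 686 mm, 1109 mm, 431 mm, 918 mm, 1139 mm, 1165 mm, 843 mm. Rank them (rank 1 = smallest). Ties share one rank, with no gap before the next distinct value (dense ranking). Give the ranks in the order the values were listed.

Sorted (ascending): 431, 686, 746, 843, 918, 1109, 1139, 1165, 1165, 1435
The 2 values of 1165 share dense rank 8.
Remaining distinct values take the next consecutive integers.

3, 9, 8, 2, 6, 1, 5, 7, 8, 4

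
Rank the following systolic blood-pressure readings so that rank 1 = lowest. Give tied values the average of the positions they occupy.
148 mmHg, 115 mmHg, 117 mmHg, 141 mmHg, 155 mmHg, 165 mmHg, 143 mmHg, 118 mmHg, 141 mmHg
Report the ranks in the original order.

Sorted (ascending): 115, 117, 118, 141, 141, 143, 148, 155, 165
The 2 values of 141 occupy positions 4–5 → average rank (4+5)/2 = 4.5.

7, 1, 2, 4.5, 8, 9, 6, 3, 4.5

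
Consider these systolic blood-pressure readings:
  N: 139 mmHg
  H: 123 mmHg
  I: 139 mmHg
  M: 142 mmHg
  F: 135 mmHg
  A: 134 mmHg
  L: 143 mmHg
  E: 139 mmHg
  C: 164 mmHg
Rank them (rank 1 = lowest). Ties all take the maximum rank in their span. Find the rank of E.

Sorted (ascending): 123, 134, 135, 139, 139, 139, 142, 143, 164
The 3 values of 139 occupy positions 4–6 → each gets rank 6.
E has value 139 mmHg → rank 6.

6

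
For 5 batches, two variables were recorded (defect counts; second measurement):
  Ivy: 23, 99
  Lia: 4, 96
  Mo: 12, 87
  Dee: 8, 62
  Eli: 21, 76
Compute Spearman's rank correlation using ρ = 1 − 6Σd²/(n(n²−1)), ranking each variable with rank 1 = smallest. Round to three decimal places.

0.300

Ranks of variable 1: 5, 1, 3, 2, 4
Ranks of variable 2: 5, 4, 3, 1, 2
d = r₁ − r₂: 0, -3, 0, 1, 2
d²: 0, 9, 0, 1, 4; Σd² = 14
ρ = 1 − 6·14/(5·24) = 1 − 84/120 = 0.300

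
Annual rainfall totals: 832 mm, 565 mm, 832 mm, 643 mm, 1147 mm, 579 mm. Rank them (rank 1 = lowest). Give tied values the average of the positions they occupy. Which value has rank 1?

Sorted (ascending): 565, 579, 643, 832, 832, 1147
The 2 values of 832 occupy positions 4–5 → average rank (4+5)/2 = 4.5.
Rank 1 → value 565.

565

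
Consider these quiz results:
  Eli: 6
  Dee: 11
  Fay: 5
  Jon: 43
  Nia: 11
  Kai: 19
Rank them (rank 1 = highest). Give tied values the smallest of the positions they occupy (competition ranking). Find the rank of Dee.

Sorted (descending): 43, 19, 11, 11, 6, 5
The 2 values of 11 occupy positions 3–4 → each gets rank 3.
Dee has value 11 → rank 3.

3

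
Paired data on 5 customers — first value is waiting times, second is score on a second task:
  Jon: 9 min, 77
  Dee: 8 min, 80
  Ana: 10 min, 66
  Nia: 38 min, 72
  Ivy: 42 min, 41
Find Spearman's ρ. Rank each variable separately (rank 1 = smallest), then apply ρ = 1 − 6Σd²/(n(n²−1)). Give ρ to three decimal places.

Ranks of variable 1: 2, 1, 3, 4, 5
Ranks of variable 2: 4, 5, 2, 3, 1
d = r₁ − r₂: -2, -4, 1, 1, 4
d²: 4, 16, 1, 1, 16; Σd² = 38
ρ = 1 − 6·38/(5·24) = 1 − 228/120 = -0.900

-0.900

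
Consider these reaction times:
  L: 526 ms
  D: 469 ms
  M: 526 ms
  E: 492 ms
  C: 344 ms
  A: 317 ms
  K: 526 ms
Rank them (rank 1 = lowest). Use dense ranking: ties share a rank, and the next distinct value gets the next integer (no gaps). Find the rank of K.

Sorted (ascending): 317, 344, 469, 492, 526, 526, 526
The 3 values of 526 share dense rank 5.
Remaining distinct values take the next consecutive integers.
K has value 526 ms → rank 5.

5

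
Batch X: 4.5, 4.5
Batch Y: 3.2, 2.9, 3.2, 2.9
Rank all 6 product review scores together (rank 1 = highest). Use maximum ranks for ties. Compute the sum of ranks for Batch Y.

20

Sorted (descending): 4.5, 4.5, 3.2, 3.2, 2.9, 2.9
The 2 values of 4.5 occupy positions 1–2 → each gets rank 2.
The 2 values of 3.2 occupy positions 3–4 → each gets rank 4.
The 2 values of 2.9 occupy positions 5–6 → each gets rank 6.
Batch Y values → pooled ranks: 3.2→4, 2.9→6, 3.2→4, 2.9→6
Rank sum = 4 + 6 + 4 + 6 = 20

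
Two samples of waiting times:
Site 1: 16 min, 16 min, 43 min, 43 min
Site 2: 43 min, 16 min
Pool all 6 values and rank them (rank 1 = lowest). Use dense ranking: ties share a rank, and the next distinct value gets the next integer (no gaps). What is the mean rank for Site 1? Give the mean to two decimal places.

1.50

Sorted (ascending): 16, 16, 16, 43, 43, 43
The 3 values of 16 share dense rank 1.
The 3 values of 43 share dense rank 2.
Site 1 values → pooled ranks: 16→1, 16→1, 43→2, 43→2
Mean rank = (1 + 1 + 2 + 2) / 4 = 1.50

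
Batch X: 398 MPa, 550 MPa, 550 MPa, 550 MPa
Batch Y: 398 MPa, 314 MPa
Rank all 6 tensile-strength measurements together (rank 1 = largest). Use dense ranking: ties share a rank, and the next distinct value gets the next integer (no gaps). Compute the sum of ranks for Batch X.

5

Sorted (descending): 550, 550, 550, 398, 398, 314
The 3 values of 550 share dense rank 1.
The 2 values of 398 share dense rank 2.
Remaining distinct values take the next consecutive integers.
Batch X values → pooled ranks: 398→2, 550→1, 550→1, 550→1
Rank sum = 2 + 1 + 1 + 1 = 5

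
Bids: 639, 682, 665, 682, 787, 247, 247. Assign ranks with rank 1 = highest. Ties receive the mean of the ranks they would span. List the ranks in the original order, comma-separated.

5, 2.5, 4, 2.5, 1, 6.5, 6.5

Sorted (descending): 787, 682, 682, 665, 639, 247, 247
The 2 values of 682 occupy positions 2–3 → average rank (2+3)/2 = 2.5.
The 2 values of 247 occupy positions 6–7 → average rank (6+7)/2 = 6.5.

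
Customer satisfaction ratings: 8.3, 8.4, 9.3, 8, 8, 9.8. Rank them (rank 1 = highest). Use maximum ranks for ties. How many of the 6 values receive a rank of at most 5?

Sorted (descending): 9.8, 9.3, 8.4, 8.3, 8, 8
The 2 values of 8 occupy positions 5–6 → each gets rank 6.
Ranks ≤ 5: {1, 2, 3, 4} → 4 values.

4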